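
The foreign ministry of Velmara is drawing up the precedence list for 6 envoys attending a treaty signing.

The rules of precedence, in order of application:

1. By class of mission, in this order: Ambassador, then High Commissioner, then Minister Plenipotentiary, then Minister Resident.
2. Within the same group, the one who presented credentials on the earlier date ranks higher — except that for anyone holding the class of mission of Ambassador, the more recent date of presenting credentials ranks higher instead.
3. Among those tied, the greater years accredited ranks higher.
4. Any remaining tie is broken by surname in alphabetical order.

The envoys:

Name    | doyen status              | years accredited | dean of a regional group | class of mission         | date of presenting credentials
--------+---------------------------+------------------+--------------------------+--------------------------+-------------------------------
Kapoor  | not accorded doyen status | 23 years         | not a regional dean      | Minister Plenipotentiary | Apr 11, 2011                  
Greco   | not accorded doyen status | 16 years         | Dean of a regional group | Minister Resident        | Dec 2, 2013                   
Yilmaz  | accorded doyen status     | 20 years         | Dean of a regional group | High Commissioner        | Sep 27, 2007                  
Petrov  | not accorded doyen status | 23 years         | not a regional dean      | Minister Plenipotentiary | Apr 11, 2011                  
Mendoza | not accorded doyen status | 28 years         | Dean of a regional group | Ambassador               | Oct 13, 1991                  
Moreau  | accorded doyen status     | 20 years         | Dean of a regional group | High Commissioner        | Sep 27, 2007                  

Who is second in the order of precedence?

By class of mission: Mendoza (Ambassador); then Moreau and Yilmaz (High Commissioner); then Kapoor and Petrov (Minister Plenipotentiary); then Greco (Minister Resident).
Moreau and Yilmaz both have date of presenting credentials Sep 27, 2007, so the next rule applies.
Moreau and Yilmaz both have years accredited 20 years, so the next rule applies.
Among Moreau and Yilmaz, alphabetically by surname: Moreau before Yilmaz.
Kapoor and Petrov both have date of presenting credentials Apr 11, 2011, so the next rule applies.
Kapoor and Petrov both have years accredited 23 years, so the next rule applies.
Among Kapoor and Petrov, alphabetically by surname: Kapoor before Petrov.
Order: Mendoza, Moreau, Yilmaz, Kapoor, Petrov, Greco.

Moreau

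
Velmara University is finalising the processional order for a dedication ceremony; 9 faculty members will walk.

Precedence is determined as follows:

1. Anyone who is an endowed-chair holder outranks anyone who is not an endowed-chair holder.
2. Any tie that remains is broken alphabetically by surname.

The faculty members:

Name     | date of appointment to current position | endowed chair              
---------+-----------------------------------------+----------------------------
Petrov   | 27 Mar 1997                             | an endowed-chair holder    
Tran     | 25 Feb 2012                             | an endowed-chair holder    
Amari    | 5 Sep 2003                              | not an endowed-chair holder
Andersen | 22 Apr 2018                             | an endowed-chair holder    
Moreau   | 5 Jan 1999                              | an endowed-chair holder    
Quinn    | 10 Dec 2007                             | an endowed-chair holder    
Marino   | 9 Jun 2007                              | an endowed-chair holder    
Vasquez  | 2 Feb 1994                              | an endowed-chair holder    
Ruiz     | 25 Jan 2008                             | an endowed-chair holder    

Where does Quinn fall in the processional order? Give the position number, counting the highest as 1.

5

By the first rule: Andersen, Marino, Moreau, Petrov, Quinn, Ruiz, Tran and Vasquez (each an endowed-chair holder); then Amari (not an endowed-chair holder).
Among Andersen, Marino, Moreau, Petrov, Quinn, Ruiz, Tran and Vasquez, alphabetically by surname: Andersen before Marino before Moreau before Petrov before Quinn before Ruiz before Tran before Vasquez.
Order: Andersen, Marino, Moreau, Petrov, Quinn, Ruiz, Tran, Vasquez, Amari. So position 5.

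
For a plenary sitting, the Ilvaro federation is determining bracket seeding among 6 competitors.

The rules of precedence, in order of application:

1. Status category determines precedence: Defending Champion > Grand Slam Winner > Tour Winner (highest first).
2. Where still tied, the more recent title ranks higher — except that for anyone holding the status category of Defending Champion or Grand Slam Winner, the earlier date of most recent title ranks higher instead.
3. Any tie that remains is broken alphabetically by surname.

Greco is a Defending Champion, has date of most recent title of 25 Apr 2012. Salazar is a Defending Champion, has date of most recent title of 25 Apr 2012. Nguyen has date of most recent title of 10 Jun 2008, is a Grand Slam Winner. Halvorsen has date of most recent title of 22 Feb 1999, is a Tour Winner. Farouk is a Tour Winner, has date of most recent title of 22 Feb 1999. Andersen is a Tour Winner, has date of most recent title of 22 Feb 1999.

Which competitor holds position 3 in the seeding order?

Nguyen

By status category: Greco and Salazar (Defending Champion); then Nguyen (Grand Slam Winner); then Andersen, Farouk and Halvorsen (Tour Winner).
Greco and Salazar both have date of most recent title 25 Apr 2012, so the next rule applies.
Among Greco and Salazar, alphabetically by surname: Greco before Salazar.
Andersen, Farouk and Halvorsen all have date of most recent title 22 Feb 1999, so the next rule applies.
Among Andersen, Farouk and Halvorsen, alphabetically by surname: Andersen before Farouk before Halvorsen.
Order: Greco, Salazar, Nguyen, Andersen, Farouk, Halvorsen.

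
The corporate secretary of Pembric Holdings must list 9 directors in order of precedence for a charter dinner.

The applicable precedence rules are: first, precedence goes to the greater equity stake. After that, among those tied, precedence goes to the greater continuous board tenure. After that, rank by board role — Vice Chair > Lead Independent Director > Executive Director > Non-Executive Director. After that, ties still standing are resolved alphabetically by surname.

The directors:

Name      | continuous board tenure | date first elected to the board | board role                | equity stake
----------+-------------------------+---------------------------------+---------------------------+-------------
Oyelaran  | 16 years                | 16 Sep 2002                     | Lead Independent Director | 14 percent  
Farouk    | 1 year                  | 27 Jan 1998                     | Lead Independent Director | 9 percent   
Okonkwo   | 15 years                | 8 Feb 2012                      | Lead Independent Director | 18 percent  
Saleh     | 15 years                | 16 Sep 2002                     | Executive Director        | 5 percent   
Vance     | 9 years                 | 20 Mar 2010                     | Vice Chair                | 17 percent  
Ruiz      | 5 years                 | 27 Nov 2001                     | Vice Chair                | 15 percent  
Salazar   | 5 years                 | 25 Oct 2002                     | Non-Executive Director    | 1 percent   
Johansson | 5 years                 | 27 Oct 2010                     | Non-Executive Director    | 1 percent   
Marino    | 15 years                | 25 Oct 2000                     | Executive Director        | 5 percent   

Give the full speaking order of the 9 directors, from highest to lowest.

By equity stake (higher first): Okonkwo (18 percent); then Vance (17 percent); then Ruiz (15 percent); then Oyelaran (14 percent); then Farouk (9 percent); then Marino and Saleh (both 5 percent); then Johansson and Salazar (both 1 percent).
Marino and Saleh both have continuous board tenure 15 years, so the next rule applies.
Marino and Saleh are each Executive Director, so the next rule applies.
Among Marino and Saleh, alphabetically by surname: Marino before Saleh.
Johansson and Salazar both have continuous board tenure 5 years, so the next rule applies.
Johansson and Salazar are each Non-Executive Director, so the next rule applies.
Among Johansson and Salazar, alphabetically by surname: Johansson before Salazar.
Full order: Okonkwo, Vance, Ruiz, Oyelaran, Farouk, Marino, Saleh, Johansson, Salazar.

Okonkwo, Vance, Ruiz, Oyelaran, Farouk, Marino, Saleh, Johansson, Salazar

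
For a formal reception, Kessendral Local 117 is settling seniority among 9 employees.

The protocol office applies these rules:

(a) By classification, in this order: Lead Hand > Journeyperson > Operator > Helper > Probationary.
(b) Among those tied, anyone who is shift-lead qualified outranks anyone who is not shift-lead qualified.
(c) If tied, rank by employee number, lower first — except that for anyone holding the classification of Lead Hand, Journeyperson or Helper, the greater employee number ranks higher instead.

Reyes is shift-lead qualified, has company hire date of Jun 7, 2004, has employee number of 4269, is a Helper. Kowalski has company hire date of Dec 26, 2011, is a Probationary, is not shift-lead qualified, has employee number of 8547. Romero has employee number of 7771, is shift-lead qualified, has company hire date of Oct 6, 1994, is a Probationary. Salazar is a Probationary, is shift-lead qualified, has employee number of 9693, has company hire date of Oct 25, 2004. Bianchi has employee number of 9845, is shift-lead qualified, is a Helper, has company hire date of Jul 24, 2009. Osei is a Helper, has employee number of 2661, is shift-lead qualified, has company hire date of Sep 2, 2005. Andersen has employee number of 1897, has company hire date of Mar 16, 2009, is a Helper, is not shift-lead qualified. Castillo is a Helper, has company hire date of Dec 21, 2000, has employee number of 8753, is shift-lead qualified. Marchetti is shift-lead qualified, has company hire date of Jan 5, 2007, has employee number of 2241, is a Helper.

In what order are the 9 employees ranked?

Bianchi, Castillo, Reyes, Osei, Marchetti, Andersen, Romero, Salazar, Kowalski

By classification: Bianchi, Castillo, Reyes, Osei, Marchetti and Andersen (Helper); then Romero, Salazar and Kowalski (Probationary).
Among Bianchi, Castillo, Reyes, Osei, Marchetti and Andersen, shift-lead qualified before not shift-lead qualified: Bianchi, Castillo, Reyes, Osei and Marchetti (shift-lead qualified) before Andersen (not shift-lead qualified).
Among Bianchi, Castillo, Reyes, Osei and Marchetti, by employee number (higher first) (reversed rule for this group): Bianchi (9845) before Castillo (8753) before Reyes (4269) before Osei (2661) before Marchetti (2241).
Among Romero, Salazar and Kowalski, shift-lead qualified before not shift-lead qualified: Romero and Salazar (shift-lead qualified) before Kowalski (not shift-lead qualified).
Among Romero and Salazar, by employee number (lower first): Romero (7771) before Salazar (9693).
Full order: Bianchi, Castillo, Reyes, Osei, Marchetti, Andersen, Romero, Salazar, Kowalski.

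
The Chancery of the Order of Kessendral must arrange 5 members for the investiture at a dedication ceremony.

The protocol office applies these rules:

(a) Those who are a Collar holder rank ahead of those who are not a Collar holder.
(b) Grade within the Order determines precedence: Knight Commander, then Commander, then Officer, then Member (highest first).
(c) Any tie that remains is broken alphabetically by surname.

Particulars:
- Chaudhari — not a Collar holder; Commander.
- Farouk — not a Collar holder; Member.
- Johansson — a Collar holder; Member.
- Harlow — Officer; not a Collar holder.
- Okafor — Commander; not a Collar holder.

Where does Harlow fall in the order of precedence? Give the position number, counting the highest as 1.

4

By the first rule: Johansson (a Collar holder); then Chaudhari, Okafor, Harlow and Farouk (each not a Collar holder).
Among Chaudhari, Okafor, Harlow and Farouk, by grade within the Order: Chaudhari and Okafor (Commander) before Harlow (Officer) before Farouk (Member).
Among Chaudhari and Okafor, alphabetically by surname: Chaudhari before Okafor.
Order: Johansson, Chaudhari, Okafor, Harlow, Farouk. So position 4.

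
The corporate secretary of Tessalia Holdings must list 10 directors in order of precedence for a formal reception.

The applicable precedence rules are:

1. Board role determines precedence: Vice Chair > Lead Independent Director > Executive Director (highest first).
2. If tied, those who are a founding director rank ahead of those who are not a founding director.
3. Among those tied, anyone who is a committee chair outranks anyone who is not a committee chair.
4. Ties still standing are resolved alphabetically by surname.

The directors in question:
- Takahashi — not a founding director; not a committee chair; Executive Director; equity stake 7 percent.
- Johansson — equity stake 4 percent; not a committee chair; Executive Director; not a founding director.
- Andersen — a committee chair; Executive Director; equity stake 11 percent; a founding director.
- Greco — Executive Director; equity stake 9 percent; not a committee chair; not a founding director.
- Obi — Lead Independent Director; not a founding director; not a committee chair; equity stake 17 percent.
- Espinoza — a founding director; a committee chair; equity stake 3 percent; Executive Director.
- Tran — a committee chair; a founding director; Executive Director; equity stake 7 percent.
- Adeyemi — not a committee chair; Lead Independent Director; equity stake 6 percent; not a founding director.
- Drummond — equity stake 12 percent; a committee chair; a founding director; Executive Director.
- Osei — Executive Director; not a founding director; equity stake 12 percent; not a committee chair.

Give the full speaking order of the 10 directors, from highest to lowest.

By board role: Adeyemi and Obi (Lead Independent Director); then Andersen, Drummond, Espinoza, Tran, Greco, Johansson, Osei and Takahashi (Executive Director).
Adeyemi and Obi are each not a founding director, so the next rule applies.
Adeyemi and Obi are each not a committee chair, so the next rule applies.
Among Adeyemi and Obi, alphabetically by surname: Adeyemi before Obi.
Among Andersen, Drummond, Espinoza, Tran, Greco, Johansson, Osei and Takahashi, a founding director before not a founding director: Andersen, Drummond, Espinoza and Tran (a founding director) before Greco, Johansson, Osei and Takahashi (not a founding director).
Andersen, Drummond, Espinoza and Tran are each a committee chair, so the next rule applies.
Among Andersen, Drummond, Espinoza and Tran, alphabetically by surname: Andersen before Drummond before Espinoza before Tran.
Greco, Johansson, Osei and Takahashi are each not a committee chair, so the next rule applies.
Among Greco, Johansson, Osei and Takahashi, alphabetically by surname: Greco before Johansson before Osei before Takahashi.
Full order: Adeyemi, Obi, Andersen, Drummond, Espinoza, Tran, Greco, Johansson, Osei, Takahashi.

Adeyemi, Obi, Andersen, Drummond, Espinoza, Tran, Greco, Johansson, Osei, Takahashi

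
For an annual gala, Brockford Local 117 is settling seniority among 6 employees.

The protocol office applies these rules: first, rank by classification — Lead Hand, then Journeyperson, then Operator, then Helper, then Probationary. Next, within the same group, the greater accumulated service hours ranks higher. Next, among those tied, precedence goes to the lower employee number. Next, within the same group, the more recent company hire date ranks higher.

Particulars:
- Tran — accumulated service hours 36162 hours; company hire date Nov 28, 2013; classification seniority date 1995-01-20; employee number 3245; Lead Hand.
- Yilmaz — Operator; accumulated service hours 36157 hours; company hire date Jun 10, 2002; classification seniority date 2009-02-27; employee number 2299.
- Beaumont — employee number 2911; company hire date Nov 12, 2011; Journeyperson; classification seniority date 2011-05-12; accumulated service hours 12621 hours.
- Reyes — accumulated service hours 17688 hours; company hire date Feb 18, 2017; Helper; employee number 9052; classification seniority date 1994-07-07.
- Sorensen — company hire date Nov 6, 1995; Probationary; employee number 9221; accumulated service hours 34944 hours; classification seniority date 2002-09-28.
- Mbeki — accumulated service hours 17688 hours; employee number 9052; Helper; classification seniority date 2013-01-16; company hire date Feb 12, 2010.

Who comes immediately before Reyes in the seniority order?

By classification: Tran (Lead Hand); then Beaumont (Journeyperson); then Yilmaz (Operator); then Reyes and Mbeki (Helper); then Sorensen (Probationary).
Reyes and Mbeki both have accumulated service hours 17688 hours, so the next rule applies.
Reyes and Mbeki both have employee number 9052, so the next rule applies.
Among Reyes and Mbeki, by company hire date (later first): Reyes (Feb 18, 2017) before Mbeki (Feb 12, 2010).
Order: Tran, Beaumont, Yilmaz, Reyes, Mbeki, Sorensen.

Yilmaz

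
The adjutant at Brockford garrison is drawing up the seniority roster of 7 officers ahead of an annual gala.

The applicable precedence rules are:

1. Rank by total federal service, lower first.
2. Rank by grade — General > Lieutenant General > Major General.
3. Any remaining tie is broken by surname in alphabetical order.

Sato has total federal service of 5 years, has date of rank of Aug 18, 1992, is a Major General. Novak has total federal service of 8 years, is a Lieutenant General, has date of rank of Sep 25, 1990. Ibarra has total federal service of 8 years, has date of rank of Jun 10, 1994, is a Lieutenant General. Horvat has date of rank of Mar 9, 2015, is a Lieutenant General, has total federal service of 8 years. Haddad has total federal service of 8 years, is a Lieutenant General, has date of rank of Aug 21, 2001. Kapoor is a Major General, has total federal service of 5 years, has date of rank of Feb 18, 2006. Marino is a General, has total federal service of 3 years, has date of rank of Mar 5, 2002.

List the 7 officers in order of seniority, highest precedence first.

Marino, Kapoor, Sato, Haddad, Horvat, Ibarra, Novak

By total federal service (lower first): Marino (3 years); then Kapoor and Sato (both 5 years); then Haddad, Horvat, Ibarra and Novak (each 8 years).
Kapoor and Sato are each Major General, so the next rule applies.
Among Kapoor and Sato, alphabetically by surname: Kapoor before Sato.
Haddad, Horvat, Ibarra and Novak are each Lieutenant General, so the next rule applies.
Among Haddad, Horvat, Ibarra and Novak, alphabetically by surname: Haddad before Horvat before Ibarra before Novak.
Full order: Marino, Kapoor, Sato, Haddad, Horvat, Ibarra, Novak.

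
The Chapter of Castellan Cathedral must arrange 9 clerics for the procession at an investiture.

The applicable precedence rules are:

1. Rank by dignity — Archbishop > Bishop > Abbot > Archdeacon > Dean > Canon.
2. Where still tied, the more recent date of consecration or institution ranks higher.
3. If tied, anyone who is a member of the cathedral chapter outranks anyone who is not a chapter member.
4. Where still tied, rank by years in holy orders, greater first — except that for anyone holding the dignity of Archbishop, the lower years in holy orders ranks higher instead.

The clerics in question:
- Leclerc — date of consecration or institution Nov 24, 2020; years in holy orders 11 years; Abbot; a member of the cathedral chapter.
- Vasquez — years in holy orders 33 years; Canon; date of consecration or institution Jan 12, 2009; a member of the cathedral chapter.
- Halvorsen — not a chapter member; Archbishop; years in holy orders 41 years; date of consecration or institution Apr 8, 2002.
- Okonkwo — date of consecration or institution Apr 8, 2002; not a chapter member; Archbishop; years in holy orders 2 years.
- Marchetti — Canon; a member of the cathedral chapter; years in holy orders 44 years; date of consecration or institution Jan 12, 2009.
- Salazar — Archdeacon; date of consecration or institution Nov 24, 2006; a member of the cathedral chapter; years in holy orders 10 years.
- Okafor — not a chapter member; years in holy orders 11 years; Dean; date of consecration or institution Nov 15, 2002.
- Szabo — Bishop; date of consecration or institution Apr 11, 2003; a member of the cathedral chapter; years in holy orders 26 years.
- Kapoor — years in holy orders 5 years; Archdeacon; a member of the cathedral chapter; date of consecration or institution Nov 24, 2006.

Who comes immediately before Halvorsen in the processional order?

Okonkwo

By dignity: Okonkwo and Halvorsen (Archbishop); then Szabo (Bishop); then Leclerc (Abbot); then Salazar and Kapoor (Archdeacon); then Okafor (Dean); then Marchetti and Vasquez (Canon).
Okonkwo and Halvorsen both have date of consecration or institution Apr 8, 2002, so the next rule applies.
Okonkwo and Halvorsen are each not a chapter member, so the next rule applies.
Among Okonkwo and Halvorsen, by years in holy orders (lower first) (reversed rule for this group): Okonkwo (2 years) before Halvorsen (41 years).
Salazar and Kapoor both have date of consecration or institution Nov 24, 2006, so the next rule applies.
Salazar and Kapoor are each a member of the cathedral chapter, so the next rule applies.
Among Salazar and Kapoor, by years in holy orders (higher first): Salazar (10 years) before Kapoor (5 years).
Marchetti and Vasquez both have date of consecration or institution Jan 12, 2009, so the next rule applies.
Marchetti and Vasquez are each a member of the cathedral chapter, so the next rule applies.
Among Marchetti and Vasquez, by years in holy orders (higher first): Marchetti (44 years) before Vasquez (33 years).
Order: Okonkwo, Halvorsen, Szabo, Leclerc, Salazar, Kapoor, Okafor, Marchetti, Vasquez.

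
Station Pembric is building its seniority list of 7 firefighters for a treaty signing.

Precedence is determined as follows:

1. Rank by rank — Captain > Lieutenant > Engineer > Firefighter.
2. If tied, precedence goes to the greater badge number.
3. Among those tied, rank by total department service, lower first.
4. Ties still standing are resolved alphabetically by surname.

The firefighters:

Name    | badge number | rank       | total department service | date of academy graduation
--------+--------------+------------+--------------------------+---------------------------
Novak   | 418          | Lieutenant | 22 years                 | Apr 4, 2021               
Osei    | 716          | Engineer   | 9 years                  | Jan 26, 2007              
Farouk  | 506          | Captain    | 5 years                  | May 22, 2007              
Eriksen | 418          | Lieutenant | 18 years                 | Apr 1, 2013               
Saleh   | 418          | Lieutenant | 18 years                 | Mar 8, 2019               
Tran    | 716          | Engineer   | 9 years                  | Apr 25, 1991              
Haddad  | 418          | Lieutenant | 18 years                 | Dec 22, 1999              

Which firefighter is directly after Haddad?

Saleh

By rank: Farouk (Captain); then Eriksen, Haddad, Saleh and Novak (Lieutenant); then Osei and Tran (Engineer).
Eriksen, Haddad, Saleh and Novak all have badge number 418, so the next rule applies.
Among Eriksen, Haddad, Saleh and Novak, by total department service (lower first): Eriksen, Haddad and Saleh (18 years) before Novak (22 years).
Among Eriksen, Haddad and Saleh, alphabetically by surname: Eriksen before Haddad before Saleh.
Osei and Tran both have badge number 716, so the next rule applies.
Osei and Tran both have total department service 9 years, so the next rule applies.
Among Osei and Tran, alphabetically by surname: Osei before Tran.
Order: Farouk, Eriksen, Haddad, Saleh, Novak, Osei, Tran.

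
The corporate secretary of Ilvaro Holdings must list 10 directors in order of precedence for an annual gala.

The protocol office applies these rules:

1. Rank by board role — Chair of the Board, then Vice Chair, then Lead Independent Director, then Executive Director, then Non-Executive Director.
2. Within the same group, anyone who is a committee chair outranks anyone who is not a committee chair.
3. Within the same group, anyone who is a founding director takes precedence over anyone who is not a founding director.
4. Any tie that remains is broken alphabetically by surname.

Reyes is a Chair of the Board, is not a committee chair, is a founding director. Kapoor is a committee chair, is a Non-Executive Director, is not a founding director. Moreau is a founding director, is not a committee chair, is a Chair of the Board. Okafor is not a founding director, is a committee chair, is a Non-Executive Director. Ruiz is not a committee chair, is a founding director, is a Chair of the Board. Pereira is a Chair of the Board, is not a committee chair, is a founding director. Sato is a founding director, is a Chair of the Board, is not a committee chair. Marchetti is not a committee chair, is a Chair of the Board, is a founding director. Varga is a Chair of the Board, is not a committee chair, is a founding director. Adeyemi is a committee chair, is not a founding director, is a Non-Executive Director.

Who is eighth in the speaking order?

Adeyemi

By board role: Marchetti, Moreau, Pereira, Reyes, Ruiz, Sato and Varga (Chair of the Board); then Adeyemi, Kapoor and Okafor (Non-Executive Director).
Marchetti, Moreau, Pereira, Reyes, Ruiz, Sato and Varga are each not a committee chair, so the next rule applies.
Marchetti, Moreau, Pereira, Reyes, Ruiz, Sato and Varga are each a founding director, so the next rule applies.
Among Marchetti, Moreau, Pereira, Reyes, Ruiz, Sato and Varga, alphabetically by surname: Marchetti before Moreau before Pereira before Reyes before Ruiz before Sato before Varga.
Adeyemi, Kapoor and Okafor are each a committee chair, so the next rule applies.
Adeyemi, Kapoor and Okafor are each not a founding director, so the next rule applies.
Among Adeyemi, Kapoor and Okafor, alphabetically by surname: Adeyemi before Kapoor before Okafor.
Order: Marchetti, Moreau, Pereira, Reyes, Ruiz, Sato, Varga, Adeyemi, Kapoor, Okafor.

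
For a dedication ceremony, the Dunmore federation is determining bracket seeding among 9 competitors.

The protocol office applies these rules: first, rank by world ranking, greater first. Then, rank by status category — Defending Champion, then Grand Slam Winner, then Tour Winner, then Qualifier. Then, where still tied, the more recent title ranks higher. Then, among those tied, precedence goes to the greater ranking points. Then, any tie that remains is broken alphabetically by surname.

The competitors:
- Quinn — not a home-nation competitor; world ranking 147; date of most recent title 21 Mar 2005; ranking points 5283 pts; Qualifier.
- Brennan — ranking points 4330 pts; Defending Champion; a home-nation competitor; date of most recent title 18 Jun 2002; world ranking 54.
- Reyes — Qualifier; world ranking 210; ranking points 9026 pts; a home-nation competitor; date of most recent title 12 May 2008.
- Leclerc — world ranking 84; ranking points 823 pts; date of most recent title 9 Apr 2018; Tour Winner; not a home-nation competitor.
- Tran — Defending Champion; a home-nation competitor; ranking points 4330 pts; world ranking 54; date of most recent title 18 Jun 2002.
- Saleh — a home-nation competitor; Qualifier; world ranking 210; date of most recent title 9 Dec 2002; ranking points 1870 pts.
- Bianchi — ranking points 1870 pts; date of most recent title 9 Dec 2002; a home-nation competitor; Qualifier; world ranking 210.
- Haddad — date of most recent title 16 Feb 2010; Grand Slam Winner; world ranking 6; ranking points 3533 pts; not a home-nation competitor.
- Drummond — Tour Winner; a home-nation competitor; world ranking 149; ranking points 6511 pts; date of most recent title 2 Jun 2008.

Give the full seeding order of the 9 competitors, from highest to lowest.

By world ranking (higher first): Reyes, Bianchi and Saleh (each 210); then Drummond (149); then Quinn (147); then Leclerc (84); then Brennan and Tran (both 54); then Haddad (6).
Reyes, Bianchi and Saleh are each Qualifier, so the next rule applies.
Among Reyes, Bianchi and Saleh, by date of most recent title (later first): Reyes (12 May 2008) before Bianchi and Saleh (9 Dec 2002).
Bianchi and Saleh both have ranking points 1870 pts, so the next rule applies.
Among Bianchi and Saleh, alphabetically by surname: Bianchi before Saleh.
Brennan and Tran are each Defending Champion, so the next rule applies.
Brennan and Tran both have date of most recent title 18 Jun 2002, so the next rule applies.
Brennan and Tran both have ranking points 4330 pts, so the next rule applies.
Among Brennan and Tran, alphabetically by surname: Brennan before Tran.
Full order: Reyes, Bianchi, Saleh, Drummond, Quinn, Leclerc, Brennan, Tran, Haddad.

Reyes, Bianchi, Saleh, Drummond, Quinn, Leclerc, Brennan, Tran, Haddad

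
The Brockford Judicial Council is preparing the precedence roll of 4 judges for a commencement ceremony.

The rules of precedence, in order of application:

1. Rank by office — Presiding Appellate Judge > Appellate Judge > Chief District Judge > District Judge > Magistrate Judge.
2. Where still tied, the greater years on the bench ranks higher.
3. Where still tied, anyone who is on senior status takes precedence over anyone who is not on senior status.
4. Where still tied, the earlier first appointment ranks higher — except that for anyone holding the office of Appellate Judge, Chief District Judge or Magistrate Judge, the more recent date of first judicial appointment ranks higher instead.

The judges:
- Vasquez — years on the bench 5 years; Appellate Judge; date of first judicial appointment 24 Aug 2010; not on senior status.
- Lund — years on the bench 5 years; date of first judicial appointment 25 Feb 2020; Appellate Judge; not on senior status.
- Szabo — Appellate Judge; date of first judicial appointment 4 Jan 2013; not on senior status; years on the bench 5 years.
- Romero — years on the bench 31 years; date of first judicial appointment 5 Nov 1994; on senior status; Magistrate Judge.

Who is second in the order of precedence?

By office: Lund, Szabo and Vasquez (Appellate Judge); then Romero (Magistrate Judge).
Lund, Szabo and Vasquez all have years on the bench 5 years, so the next rule applies.
Lund, Szabo and Vasquez are each not on senior status, so the next rule applies.
Among Lund, Szabo and Vasquez, by date of first judicial appointment (later first) (reversed rule for this group): Lund (25 Feb 2020) before Szabo (4 Jan 2013) before Vasquez (24 Aug 2010).
Order: Lund, Szabo, Vasquez, Romero.

Szabo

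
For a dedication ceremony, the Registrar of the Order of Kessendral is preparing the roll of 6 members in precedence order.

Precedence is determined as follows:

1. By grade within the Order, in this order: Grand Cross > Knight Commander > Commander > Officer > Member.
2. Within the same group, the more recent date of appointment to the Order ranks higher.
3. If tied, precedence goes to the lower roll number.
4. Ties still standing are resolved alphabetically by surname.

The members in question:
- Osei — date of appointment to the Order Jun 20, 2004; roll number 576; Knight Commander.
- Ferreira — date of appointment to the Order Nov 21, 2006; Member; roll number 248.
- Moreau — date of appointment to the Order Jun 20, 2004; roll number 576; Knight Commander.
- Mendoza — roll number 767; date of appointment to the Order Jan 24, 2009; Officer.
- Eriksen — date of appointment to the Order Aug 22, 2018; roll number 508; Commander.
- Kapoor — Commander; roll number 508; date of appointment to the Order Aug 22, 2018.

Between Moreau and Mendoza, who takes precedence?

By grade within the Order: Moreau and Osei (Knight Commander); then Eriksen and Kapoor (Commander); then Mendoza (Officer); then Ferreira (Member).
Moreau and Osei both have date of appointment to the Order Jun 20, 2004, so the next rule applies.
Moreau and Osei both have roll number 576, so the next rule applies.
Among Moreau and Osei, alphabetically by surname: Moreau before Osei.
Eriksen and Kapoor both have date of appointment to the Order Aug 22, 2018, so the next rule applies.
Eriksen and Kapoor both have roll number 508, so the next rule applies.
Among Eriksen and Kapoor, alphabetically by surname: Eriksen before Kapoor.
So Moreau takes precedence.

Moreau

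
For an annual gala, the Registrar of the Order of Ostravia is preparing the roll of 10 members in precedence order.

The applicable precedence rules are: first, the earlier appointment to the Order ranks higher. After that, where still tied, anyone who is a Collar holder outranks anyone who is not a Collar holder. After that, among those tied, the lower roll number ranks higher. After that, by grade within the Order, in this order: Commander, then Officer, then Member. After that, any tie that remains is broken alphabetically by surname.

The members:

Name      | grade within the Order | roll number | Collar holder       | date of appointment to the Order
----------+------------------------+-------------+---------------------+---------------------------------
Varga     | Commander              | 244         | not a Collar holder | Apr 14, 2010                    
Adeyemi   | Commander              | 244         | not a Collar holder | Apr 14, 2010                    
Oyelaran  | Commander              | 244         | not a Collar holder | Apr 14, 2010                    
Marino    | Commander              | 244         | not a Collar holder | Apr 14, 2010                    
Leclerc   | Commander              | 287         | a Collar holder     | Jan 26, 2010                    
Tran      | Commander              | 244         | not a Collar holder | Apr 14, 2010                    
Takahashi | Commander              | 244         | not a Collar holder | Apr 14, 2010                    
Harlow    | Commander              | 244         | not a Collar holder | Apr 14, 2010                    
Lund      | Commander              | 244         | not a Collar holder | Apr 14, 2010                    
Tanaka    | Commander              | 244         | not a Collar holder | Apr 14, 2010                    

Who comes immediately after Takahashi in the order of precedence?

Tanaka

By date of appointment to the Order (earlier first): Leclerc (Jan 26, 2010); then Adeyemi, Harlow, Lund, Marino, Oyelaran, Takahashi, Tanaka, Tran and Varga (each Apr 14, 2010).
Adeyemi, Harlow, Lund, Marino, Oyelaran, Takahashi, Tanaka, Tran and Varga are each not a Collar holder, so the next rule applies.
Adeyemi, Harlow, Lund, Marino, Oyelaran, Takahashi, Tanaka, Tran and Varga all have roll number 244, so the next rule applies.
Adeyemi, Harlow, Lund, Marino, Oyelaran, Takahashi, Tanaka, Tran and Varga are each Commander, so the next rule applies.
Among Adeyemi, Harlow, Lund, Marino, Oyelaran, Takahashi, Tanaka, Tran and Varga, alphabetically by surname: Adeyemi before Harlow before Lund before Marino before Oyelaran before Takahashi before Tanaka before Tran before Varga.
Order: Leclerc, Adeyemi, Harlow, Lund, Marino, Oyelaran, Takahashi, Tanaka, Tran, Varga.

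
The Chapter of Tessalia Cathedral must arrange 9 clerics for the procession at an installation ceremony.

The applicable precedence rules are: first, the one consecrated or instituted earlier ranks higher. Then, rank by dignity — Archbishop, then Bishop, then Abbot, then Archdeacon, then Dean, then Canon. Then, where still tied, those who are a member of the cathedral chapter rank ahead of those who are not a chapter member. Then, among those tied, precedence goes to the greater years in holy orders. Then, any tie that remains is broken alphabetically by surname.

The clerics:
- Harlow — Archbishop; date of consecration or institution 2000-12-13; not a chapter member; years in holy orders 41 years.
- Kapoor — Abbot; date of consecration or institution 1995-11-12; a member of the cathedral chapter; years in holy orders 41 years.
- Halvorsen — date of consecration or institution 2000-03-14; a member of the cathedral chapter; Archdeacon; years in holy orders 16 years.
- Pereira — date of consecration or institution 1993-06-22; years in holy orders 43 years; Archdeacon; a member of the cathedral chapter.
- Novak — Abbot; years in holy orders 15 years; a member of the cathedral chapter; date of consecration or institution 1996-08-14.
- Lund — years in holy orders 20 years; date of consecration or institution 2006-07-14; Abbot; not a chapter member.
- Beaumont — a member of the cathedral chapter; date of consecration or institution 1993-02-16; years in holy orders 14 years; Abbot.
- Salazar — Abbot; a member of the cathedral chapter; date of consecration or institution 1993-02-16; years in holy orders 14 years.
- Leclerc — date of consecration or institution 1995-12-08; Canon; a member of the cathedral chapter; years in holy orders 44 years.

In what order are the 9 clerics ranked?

By date of consecration or institution (earlier first): Beaumont and Salazar (both 1993-02-16); then Pereira (1993-06-22); then Kapoor (1995-11-12); then Leclerc (1995-12-08); then Novak (1996-08-14); then Halvorsen (2000-03-14); then Harlow (2000-12-13); then Lund (2006-07-14).
Beaumont and Salazar are each Abbot, so the next rule applies.
Beaumont and Salazar are each a member of the cathedral chapter, so the next rule applies.
Beaumont and Salazar both have years in holy orders 14 years, so the next rule applies.
Among Beaumont and Salazar, alphabetically by surname: Beaumont before Salazar.
Full order: Beaumont, Salazar, Pereira, Kapoor, Leclerc, Novak, Halvorsen, Harlow, Lund.

Beaumont, Salazar, Pereira, Kapoor, Leclerc, Novak, Halvorsen, Harlow, Lund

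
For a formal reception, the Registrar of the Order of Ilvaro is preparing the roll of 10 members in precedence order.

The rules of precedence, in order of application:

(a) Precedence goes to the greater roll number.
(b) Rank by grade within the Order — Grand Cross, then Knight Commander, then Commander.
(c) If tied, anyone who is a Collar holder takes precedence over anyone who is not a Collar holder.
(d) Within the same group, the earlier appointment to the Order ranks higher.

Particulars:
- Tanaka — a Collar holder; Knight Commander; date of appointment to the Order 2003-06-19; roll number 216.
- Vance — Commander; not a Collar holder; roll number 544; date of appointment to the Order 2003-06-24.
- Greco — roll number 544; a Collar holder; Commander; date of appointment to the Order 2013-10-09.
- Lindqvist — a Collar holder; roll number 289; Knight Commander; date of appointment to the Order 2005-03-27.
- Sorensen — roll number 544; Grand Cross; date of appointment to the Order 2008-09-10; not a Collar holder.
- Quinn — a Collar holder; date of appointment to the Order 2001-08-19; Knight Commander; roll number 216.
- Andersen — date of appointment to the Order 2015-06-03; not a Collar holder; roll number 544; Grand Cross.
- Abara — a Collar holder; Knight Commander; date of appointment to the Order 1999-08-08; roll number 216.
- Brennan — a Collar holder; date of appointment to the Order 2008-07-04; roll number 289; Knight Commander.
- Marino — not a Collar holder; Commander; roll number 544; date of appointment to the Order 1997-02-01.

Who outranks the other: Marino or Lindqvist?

By roll number (higher first): Sorensen, Andersen, Greco, Marino and Vance (each 544); then Lindqvist and Brennan (both 289); then Abara, Quinn and Tanaka (each 216).
Among Sorensen, Andersen, Greco, Marino and Vance, by grade within the Order: Sorensen and Andersen (Grand Cross) before Greco, Marino and Vance (Commander).
Sorensen and Andersen are each not a Collar holder, so the next rule applies.
Among Sorensen and Andersen, by date of appointment to the Order (earlier first): Sorensen (2008-09-10) before Andersen (2015-06-03).
Among Greco, Marino and Vance, a Collar holder before not a Collar holder: Greco (a Collar holder) before Marino and Vance (not a Collar holder).
Among Marino and Vance, by date of appointment to the Order (earlier first): Marino (1997-02-01) before Vance (2003-06-24).
Lindqvist and Brennan are each Knight Commander, so the next rule applies.
Lindqvist and Brennan are each a Collar holder, so the next rule applies.
Among Lindqvist and Brennan, by date of appointment to the Order (earlier first): Lindqvist (2005-03-27) before Brennan (2008-07-04).
Abara, Quinn and Tanaka are each Knight Commander, so the next rule applies.
Abara, Quinn and Tanaka are each a Collar holder, so the next rule applies.
Among Abara, Quinn and Tanaka, by date of appointment to the Order (earlier first): Abara (1999-08-08) before Quinn (2001-08-19) before Tanaka (2003-06-19).
So Marino takes precedence.

Marino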